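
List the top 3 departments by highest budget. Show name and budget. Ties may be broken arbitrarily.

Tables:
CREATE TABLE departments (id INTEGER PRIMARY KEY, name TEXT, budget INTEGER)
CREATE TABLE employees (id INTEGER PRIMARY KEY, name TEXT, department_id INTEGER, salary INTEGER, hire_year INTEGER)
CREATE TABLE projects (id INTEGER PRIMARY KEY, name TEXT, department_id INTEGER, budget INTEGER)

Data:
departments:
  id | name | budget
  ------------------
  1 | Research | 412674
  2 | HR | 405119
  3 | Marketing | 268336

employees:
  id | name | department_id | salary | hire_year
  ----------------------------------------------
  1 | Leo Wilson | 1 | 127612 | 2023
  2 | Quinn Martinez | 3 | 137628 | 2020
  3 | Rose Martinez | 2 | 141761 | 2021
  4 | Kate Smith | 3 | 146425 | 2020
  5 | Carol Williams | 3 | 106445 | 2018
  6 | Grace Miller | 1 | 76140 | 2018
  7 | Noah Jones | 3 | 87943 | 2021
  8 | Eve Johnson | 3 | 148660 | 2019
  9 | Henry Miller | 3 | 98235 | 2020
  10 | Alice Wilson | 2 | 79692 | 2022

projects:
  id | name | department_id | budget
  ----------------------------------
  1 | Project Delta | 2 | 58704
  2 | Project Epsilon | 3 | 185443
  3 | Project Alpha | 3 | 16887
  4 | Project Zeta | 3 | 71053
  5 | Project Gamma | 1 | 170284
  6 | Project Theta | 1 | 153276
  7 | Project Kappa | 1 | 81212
SELECT name, budget FROM departments ORDER BY budget DESC LIMIT 3

Execution result:
name | budget
Research | 412674
HR | 405119
Marketing | 268336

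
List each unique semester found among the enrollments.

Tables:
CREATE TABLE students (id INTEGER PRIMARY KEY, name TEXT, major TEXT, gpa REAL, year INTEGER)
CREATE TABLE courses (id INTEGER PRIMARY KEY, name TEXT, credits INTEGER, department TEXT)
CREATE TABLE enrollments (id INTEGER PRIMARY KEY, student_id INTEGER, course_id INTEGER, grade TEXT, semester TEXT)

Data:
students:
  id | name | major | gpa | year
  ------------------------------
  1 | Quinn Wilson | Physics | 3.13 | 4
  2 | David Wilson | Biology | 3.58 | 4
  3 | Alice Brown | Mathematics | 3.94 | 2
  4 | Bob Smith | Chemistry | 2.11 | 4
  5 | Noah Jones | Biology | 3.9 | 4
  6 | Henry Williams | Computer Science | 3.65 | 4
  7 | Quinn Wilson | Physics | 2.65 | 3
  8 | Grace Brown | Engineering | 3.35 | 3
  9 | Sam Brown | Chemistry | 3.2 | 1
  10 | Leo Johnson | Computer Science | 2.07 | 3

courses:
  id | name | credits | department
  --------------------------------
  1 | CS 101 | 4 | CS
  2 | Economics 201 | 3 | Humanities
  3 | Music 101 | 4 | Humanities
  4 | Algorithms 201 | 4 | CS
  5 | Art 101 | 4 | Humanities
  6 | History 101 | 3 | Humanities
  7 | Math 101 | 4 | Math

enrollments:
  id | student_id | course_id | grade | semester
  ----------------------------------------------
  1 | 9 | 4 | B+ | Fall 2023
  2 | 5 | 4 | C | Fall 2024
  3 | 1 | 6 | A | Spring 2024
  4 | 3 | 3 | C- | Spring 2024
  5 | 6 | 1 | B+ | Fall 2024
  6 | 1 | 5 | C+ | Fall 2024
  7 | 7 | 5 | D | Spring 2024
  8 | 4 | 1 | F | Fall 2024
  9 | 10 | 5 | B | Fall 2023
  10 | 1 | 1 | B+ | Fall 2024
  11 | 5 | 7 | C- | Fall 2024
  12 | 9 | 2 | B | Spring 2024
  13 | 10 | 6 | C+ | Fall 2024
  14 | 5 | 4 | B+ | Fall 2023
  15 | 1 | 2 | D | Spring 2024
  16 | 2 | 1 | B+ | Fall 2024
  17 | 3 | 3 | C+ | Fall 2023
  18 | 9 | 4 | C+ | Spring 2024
SELECT DISTINCT semester FROM enrollments

Execution result:
semester
Fall 2023
Fall 2024
Spring 2024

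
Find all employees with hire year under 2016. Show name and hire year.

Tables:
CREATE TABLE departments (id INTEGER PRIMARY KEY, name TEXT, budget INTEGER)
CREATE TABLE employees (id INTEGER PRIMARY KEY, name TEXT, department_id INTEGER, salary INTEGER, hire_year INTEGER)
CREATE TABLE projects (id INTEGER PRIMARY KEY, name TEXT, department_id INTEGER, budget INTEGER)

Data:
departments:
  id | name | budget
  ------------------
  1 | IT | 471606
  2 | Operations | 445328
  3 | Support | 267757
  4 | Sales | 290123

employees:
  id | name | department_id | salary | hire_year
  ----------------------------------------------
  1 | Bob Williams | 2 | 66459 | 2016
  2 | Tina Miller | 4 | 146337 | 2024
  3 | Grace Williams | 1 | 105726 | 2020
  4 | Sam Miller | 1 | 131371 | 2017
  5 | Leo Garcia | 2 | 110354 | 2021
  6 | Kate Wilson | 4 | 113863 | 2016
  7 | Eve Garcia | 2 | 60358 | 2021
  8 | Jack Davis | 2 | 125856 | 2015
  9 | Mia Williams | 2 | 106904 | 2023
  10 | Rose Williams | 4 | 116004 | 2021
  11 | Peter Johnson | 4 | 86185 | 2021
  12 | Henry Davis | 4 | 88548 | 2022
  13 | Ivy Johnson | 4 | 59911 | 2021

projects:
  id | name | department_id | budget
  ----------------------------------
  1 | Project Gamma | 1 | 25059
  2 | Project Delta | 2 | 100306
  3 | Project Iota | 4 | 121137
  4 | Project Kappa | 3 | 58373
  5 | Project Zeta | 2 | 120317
SELECT name, hire_year FROM employees WHERE hire_year < 2016

Execution result:
name | hire_year
Jack Davis | 2015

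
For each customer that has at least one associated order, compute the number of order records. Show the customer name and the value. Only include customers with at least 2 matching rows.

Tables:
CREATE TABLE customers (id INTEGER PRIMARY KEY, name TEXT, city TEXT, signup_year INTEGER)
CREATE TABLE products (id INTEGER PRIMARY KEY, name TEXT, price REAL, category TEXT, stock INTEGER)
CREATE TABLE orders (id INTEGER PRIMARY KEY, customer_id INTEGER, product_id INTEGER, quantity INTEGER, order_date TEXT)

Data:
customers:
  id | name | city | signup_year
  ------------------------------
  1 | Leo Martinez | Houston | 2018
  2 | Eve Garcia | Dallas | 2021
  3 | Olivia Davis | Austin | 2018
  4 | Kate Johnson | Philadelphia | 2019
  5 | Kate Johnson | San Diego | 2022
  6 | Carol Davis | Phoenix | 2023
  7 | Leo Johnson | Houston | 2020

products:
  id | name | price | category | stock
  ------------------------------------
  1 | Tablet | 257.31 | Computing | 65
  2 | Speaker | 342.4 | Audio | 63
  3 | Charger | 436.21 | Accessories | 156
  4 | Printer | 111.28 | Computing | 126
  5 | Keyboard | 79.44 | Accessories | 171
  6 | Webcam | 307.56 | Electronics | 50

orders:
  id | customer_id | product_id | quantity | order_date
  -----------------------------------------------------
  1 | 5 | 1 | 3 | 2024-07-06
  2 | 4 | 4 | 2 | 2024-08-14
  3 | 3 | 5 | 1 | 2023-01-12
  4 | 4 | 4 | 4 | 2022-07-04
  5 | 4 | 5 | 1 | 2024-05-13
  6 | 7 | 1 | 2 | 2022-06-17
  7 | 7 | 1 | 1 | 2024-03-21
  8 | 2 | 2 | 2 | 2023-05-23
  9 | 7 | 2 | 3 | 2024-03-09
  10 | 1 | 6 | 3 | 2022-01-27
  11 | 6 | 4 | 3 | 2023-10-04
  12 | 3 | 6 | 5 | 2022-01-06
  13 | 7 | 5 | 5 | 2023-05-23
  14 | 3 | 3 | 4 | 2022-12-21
SELECT p.name, COUNT(*) AS n FROM orders c JOIN customers p ON c.customer_id = p.id GROUP BY p.id, p.name HAVING COUNT(*) >= 2

Execution result:
name | n
Olivia Davis | 3
Kate Johnson | 3
Leo Johnson | 4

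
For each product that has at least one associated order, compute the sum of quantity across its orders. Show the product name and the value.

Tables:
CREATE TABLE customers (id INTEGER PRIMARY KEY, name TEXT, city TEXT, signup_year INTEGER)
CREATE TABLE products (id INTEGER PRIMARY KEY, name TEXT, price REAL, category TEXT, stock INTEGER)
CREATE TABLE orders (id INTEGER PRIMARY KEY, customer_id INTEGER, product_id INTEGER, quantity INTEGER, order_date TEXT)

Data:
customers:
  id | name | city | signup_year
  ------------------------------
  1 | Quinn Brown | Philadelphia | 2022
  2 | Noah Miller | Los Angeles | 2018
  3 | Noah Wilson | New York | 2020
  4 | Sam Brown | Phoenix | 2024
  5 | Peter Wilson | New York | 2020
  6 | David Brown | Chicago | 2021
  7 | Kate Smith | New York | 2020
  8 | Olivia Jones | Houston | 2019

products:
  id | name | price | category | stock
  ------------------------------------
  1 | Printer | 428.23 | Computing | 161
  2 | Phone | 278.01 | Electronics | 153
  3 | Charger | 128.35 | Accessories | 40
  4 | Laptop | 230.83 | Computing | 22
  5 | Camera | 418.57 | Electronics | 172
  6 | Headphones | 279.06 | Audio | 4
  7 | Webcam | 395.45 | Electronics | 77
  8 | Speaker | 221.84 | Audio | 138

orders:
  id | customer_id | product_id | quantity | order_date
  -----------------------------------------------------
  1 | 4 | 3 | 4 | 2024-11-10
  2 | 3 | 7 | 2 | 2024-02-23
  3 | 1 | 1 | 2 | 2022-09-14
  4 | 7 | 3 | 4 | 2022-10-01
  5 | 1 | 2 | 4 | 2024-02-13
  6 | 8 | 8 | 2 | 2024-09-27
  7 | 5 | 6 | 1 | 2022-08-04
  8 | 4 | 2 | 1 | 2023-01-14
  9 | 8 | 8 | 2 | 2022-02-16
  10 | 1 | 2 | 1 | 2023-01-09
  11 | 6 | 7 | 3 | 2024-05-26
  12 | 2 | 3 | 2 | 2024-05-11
SELECT p.name, SUM(c.quantity) AS sum_quantity FROM orders c JOIN products p ON c.product_id = p.id GROUP BY p.id, p.name

Execution result:
name | sum_quantity
Printer | 2
Phone | 6
Charger | 10
Headphones | 1
Webcam | 5
Speaker | 4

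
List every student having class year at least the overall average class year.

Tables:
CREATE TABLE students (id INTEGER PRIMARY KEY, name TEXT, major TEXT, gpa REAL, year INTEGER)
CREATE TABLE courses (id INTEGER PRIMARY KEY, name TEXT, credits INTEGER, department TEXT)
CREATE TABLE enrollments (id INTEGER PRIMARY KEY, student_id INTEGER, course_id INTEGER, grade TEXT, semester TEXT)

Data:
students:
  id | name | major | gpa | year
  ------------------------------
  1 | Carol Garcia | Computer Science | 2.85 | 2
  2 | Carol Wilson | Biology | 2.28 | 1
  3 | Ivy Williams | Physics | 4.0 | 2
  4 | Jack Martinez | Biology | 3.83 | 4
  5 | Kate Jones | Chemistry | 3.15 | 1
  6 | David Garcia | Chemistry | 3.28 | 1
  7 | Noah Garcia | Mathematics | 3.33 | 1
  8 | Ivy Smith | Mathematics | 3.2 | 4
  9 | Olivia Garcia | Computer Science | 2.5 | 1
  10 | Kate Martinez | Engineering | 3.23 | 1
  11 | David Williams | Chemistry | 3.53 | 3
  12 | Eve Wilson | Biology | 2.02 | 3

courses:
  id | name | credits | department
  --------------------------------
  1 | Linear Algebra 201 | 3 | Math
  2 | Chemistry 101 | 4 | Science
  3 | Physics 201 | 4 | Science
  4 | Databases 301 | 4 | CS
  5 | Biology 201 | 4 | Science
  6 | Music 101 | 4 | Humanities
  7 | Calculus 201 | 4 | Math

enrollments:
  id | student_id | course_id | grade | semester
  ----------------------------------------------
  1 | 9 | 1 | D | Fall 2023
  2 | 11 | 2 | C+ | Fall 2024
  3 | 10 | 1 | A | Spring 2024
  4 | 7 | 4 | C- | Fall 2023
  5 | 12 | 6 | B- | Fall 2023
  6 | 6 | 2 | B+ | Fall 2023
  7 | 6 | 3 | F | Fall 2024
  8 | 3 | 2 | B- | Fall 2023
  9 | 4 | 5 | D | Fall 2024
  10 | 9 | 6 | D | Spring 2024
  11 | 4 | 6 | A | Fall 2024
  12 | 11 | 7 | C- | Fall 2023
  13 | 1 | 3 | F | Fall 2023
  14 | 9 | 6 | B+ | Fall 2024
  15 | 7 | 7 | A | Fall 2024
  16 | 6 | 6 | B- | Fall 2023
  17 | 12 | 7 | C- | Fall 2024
SELECT name, year FROM students WHERE year >= (SELECT AVG(year) FROM students)

Execution result:
name | year
Carol Garcia | 2
Ivy Williams | 2
Jack Martinez | 4
Ivy Smith | 4
David Williams | 3
Eve Wilson | 3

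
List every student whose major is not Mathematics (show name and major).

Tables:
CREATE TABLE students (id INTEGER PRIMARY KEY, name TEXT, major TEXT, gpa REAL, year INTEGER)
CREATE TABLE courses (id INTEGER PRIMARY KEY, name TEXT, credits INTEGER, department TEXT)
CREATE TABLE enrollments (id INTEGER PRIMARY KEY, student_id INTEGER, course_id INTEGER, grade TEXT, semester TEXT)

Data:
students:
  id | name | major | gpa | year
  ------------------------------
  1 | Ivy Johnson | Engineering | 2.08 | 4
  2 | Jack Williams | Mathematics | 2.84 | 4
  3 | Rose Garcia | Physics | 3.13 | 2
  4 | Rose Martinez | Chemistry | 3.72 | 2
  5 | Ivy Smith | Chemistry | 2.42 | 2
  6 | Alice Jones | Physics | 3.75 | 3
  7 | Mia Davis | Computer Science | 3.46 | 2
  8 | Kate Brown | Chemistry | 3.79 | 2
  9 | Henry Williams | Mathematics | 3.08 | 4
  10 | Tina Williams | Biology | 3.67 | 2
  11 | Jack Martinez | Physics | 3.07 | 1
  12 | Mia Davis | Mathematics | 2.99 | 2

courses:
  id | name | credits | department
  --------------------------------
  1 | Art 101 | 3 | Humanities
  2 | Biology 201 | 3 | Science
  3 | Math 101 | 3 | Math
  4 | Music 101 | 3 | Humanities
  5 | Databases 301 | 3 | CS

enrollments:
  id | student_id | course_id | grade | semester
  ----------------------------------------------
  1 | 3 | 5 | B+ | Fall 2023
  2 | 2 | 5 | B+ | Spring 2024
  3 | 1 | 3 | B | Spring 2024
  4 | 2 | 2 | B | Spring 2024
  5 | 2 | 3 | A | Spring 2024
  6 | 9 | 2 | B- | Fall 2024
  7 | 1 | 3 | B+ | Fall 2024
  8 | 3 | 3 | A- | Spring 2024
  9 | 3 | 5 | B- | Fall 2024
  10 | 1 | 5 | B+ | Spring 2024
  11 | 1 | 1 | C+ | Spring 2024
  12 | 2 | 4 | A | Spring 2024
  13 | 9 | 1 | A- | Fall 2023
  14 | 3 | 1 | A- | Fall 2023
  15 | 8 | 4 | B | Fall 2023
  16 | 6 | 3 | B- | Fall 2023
SELECT name, major FROM students WHERE major <> 'Mathematics'

Execution result:
name | major
Ivy Johnson | Engineering
Rose Garcia | Physics
Rose Martinez | Chemistry
Ivy Smith | Chemistry
Alice Jones | Physics
Mia Davis | Computer Science
Kate Brown | Chemistry
Tina Williams | Biology
Jack Martinez | Physics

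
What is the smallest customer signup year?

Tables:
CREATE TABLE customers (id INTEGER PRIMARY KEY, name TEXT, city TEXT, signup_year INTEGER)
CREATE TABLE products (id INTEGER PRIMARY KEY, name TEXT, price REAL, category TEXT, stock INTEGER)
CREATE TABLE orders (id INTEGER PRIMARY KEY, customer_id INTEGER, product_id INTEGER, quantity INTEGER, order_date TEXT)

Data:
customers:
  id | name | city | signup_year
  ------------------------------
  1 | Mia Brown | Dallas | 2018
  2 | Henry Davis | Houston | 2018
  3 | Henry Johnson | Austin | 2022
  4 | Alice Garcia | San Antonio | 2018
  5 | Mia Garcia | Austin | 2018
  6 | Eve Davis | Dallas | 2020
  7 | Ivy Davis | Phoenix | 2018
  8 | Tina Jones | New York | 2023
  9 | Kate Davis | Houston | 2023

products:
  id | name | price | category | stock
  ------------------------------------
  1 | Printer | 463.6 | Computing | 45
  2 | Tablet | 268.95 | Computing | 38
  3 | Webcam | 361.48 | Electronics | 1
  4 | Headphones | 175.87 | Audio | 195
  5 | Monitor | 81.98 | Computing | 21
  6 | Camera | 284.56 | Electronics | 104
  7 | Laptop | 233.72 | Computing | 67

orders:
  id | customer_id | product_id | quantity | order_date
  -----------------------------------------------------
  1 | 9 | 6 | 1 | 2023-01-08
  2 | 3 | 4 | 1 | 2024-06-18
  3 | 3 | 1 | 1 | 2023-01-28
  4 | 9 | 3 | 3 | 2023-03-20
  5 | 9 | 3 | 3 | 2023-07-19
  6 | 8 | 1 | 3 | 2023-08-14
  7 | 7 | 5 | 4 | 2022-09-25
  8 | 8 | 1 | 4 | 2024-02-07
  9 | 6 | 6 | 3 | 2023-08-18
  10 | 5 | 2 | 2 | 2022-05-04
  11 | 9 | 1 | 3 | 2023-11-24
SELECT MIN(signup_year) FROM customers

Execution result:
2018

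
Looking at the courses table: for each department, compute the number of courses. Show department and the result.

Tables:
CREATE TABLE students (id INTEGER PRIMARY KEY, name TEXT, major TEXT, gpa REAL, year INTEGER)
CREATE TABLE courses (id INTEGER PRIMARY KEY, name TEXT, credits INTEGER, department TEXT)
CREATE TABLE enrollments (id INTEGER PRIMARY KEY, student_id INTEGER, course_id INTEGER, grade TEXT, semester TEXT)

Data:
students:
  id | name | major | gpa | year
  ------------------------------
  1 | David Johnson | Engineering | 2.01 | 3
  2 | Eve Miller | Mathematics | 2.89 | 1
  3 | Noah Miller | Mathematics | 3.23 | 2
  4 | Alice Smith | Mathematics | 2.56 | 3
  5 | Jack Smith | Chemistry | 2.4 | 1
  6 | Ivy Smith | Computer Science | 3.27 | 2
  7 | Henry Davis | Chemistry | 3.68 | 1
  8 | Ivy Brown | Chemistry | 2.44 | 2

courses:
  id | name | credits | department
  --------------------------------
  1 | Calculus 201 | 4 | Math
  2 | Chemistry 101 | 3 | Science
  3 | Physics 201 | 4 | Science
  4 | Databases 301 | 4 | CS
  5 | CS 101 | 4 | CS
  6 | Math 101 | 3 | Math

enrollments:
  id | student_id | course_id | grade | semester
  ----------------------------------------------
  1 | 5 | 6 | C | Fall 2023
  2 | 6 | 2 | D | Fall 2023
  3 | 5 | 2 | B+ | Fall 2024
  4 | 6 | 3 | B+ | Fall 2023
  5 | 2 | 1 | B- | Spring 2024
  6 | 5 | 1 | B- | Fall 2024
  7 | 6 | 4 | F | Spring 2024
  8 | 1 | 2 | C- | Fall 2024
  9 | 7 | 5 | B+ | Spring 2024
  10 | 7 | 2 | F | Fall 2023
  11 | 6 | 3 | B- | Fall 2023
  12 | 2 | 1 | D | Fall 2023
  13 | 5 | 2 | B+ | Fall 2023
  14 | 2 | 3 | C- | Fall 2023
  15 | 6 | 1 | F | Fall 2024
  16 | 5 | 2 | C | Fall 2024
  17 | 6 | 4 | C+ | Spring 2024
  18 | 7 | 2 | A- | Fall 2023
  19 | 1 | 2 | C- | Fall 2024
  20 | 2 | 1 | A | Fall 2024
SELECT department, COUNT(*) AS n FROM courses GROUP BY department

Execution result:
department | n
CS | 2
Math | 2
Science | 2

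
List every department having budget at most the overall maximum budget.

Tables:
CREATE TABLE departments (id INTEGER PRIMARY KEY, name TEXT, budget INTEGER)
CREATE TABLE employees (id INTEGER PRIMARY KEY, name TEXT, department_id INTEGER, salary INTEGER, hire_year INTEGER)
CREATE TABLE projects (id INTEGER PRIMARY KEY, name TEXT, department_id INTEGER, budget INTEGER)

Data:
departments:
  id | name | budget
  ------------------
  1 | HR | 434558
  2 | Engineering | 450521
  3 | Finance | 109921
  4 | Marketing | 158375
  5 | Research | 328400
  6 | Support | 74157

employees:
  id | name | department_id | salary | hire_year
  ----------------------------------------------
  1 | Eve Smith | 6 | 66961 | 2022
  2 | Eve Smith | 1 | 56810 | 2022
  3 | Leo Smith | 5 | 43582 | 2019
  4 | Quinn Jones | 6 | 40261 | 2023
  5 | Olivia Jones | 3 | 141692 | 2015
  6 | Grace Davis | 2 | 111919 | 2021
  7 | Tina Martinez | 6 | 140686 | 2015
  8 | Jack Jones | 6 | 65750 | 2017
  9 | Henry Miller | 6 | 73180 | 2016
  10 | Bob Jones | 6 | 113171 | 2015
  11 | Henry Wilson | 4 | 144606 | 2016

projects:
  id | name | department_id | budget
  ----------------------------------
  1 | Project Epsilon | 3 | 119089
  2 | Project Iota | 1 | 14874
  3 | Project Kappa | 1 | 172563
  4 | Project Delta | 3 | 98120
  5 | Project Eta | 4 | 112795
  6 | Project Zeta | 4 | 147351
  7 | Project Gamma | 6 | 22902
SELECT name, budget FROM departments WHERE budget <= (SELECT MAX(budget) FROM departments)

Execution result:
name | budget
HR | 434558
Engineering | 450521
Finance | 109921
Marketing | 158375
Research | 328400
Support | 74157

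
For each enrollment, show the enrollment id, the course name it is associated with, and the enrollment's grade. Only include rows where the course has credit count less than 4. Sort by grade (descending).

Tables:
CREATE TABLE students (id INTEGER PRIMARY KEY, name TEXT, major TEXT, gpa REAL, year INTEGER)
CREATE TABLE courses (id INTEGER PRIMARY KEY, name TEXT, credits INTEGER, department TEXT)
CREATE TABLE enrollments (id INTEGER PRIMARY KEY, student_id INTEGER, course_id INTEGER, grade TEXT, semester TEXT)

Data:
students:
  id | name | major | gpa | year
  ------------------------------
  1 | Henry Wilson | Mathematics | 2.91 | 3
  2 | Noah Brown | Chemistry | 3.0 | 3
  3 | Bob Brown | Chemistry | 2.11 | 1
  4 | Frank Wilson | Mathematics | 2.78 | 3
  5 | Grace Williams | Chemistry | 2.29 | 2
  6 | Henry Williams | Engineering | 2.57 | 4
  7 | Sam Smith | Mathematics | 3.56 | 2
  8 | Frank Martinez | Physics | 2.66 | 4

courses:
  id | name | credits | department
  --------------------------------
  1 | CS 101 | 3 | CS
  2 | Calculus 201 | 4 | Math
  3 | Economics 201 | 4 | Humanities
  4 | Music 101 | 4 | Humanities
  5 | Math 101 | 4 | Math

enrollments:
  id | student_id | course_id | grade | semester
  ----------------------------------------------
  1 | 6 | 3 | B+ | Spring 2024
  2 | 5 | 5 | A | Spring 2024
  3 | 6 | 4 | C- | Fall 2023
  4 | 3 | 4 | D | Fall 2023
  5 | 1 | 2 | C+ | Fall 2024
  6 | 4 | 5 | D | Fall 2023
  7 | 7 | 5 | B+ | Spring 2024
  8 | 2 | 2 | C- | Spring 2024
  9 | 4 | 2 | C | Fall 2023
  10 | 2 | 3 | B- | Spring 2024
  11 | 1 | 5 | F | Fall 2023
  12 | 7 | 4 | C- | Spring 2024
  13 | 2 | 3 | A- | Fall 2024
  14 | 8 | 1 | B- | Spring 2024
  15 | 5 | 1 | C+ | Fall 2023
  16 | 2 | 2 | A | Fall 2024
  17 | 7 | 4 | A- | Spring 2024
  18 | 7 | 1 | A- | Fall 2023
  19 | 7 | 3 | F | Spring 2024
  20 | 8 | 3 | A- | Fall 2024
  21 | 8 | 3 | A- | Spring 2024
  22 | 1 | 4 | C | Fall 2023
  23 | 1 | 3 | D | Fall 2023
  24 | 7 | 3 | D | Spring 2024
SELECT c.id, p.name AS course, c.grade FROM enrollments c JOIN courses p ON c.course_id = p.id WHERE p.credits < 4 ORDER BY c.grade DESC

Execution result:
id | course | grade
15 | CS 101 | C+
14 | CS 101 | B-
18 | CS 101 | A-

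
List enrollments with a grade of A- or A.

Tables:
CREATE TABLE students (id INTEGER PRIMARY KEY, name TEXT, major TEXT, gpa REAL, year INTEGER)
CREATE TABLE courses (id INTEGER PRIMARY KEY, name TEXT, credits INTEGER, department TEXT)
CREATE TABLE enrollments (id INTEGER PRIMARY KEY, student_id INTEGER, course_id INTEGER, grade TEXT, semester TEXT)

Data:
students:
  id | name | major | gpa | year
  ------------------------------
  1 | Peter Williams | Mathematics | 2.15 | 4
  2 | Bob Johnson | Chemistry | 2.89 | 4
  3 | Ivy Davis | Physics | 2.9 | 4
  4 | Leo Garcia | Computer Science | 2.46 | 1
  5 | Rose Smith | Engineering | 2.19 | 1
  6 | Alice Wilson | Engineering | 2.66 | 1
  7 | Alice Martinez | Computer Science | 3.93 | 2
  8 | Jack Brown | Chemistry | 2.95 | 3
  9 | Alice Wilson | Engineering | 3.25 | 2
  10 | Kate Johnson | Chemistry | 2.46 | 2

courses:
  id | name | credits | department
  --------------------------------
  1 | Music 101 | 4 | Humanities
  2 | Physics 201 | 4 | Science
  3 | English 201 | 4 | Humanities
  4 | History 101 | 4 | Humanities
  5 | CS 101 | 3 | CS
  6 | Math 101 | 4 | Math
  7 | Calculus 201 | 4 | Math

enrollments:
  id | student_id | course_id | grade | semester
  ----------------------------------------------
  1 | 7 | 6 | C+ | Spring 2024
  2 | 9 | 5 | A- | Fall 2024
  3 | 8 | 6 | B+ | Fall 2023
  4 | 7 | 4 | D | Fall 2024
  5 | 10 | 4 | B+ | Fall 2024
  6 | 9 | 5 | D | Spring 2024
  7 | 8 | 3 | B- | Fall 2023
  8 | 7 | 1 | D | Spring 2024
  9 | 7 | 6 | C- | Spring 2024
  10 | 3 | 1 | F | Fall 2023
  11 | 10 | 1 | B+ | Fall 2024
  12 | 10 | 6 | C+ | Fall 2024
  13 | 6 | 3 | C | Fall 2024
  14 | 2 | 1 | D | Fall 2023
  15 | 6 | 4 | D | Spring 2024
SELECT id, grade FROM enrollments WHERE grade IN ('A-', 'A')

Execution result:
id | grade
2 | A-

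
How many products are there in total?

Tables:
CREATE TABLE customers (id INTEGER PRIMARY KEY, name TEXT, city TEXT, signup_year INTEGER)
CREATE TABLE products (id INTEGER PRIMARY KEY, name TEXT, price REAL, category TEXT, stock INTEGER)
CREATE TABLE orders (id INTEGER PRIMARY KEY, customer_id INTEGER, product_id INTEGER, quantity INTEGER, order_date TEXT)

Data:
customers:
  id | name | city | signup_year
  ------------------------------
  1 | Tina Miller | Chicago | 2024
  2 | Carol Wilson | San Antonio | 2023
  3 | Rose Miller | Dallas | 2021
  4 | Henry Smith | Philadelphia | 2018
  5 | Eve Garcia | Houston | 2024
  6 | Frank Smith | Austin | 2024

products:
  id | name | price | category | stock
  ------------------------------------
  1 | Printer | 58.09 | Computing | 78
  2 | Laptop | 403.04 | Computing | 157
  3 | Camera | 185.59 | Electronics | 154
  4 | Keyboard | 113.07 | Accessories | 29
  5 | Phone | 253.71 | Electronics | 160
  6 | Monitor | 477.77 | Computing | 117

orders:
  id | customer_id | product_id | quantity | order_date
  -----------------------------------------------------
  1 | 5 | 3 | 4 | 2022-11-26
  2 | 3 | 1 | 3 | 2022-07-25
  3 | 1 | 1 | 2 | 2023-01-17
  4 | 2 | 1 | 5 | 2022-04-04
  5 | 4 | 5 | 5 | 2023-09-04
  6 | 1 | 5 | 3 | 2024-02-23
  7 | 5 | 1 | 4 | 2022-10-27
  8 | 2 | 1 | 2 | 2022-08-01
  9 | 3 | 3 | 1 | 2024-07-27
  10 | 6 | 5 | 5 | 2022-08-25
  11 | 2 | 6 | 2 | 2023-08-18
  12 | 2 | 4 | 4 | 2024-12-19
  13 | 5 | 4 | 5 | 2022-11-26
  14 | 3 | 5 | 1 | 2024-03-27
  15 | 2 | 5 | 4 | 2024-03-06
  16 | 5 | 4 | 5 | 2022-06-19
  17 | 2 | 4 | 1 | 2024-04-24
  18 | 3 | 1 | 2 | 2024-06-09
SELECT COUNT(*) FROM products

Execution result:
6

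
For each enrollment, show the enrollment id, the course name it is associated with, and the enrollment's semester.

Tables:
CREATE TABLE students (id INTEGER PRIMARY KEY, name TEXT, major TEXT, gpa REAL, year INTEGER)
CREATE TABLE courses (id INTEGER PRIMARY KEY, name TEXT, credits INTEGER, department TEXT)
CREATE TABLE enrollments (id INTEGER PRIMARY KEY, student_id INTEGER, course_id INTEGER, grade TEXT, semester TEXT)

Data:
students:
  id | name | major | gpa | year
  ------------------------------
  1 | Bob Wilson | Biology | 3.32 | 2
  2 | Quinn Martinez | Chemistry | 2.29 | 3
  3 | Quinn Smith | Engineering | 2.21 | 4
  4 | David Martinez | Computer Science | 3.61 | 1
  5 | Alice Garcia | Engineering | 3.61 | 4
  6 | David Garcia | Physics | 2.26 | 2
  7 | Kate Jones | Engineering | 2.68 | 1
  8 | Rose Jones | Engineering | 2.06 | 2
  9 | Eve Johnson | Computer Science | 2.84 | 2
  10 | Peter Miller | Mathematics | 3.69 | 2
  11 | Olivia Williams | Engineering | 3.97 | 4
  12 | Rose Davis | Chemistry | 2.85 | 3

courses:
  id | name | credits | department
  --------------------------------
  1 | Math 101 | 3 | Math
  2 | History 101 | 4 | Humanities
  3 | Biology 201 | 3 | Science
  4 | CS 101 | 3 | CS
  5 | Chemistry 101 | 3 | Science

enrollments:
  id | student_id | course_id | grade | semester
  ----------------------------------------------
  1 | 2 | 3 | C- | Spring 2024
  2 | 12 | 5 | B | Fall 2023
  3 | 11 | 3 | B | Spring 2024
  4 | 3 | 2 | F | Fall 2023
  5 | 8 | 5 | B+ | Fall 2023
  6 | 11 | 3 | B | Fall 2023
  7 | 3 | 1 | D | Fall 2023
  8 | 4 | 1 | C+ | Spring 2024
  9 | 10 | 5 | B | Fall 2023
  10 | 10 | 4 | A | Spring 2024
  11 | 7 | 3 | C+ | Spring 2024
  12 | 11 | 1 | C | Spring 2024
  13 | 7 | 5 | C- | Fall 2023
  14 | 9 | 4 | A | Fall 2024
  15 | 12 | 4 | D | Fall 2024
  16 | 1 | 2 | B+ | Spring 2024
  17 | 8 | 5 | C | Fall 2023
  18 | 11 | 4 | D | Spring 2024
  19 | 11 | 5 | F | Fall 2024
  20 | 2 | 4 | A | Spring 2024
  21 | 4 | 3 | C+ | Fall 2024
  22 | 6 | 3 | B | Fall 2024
SELECT c.id, p.name AS course, c.semester FROM enrollments c JOIN courses p ON c.course_id = p.id

Execution result:
id | course | semester
1 | Biology 201 | Spring 2024
2 | Chemistry 101 | Fall 2023
3 | Biology 201 | Spring 2024
4 | History 101 | Fall 2023
5 | Chemistry 101 | Fall 2023
6 | Biology 201 | Fall 2023
7 | Math 101 | Fall 2023
8 | Math 101 | Spring 2024
9 | Chemistry 101 | Fall 2023
10 | CS 101 | Spring 2024
11 | Biology 201 | Spring 2024
12 | Math 101 | Spring 2024
13 | Chemistry 101 | Fall 2023
14 | CS 101 | Fall 2024
15 | CS 101 | Fall 2024
16 | History 101 | Spring 2024
17 | Chemistry 101 | Fall 2023
18 | CS 101 | Spring 2024
19 | Chemistry 101 | Fall 2024
20 | CS 101 | Spring 2024
21 | Biology 201 | Fall 2024
22 | Biology 201 | Fall 2024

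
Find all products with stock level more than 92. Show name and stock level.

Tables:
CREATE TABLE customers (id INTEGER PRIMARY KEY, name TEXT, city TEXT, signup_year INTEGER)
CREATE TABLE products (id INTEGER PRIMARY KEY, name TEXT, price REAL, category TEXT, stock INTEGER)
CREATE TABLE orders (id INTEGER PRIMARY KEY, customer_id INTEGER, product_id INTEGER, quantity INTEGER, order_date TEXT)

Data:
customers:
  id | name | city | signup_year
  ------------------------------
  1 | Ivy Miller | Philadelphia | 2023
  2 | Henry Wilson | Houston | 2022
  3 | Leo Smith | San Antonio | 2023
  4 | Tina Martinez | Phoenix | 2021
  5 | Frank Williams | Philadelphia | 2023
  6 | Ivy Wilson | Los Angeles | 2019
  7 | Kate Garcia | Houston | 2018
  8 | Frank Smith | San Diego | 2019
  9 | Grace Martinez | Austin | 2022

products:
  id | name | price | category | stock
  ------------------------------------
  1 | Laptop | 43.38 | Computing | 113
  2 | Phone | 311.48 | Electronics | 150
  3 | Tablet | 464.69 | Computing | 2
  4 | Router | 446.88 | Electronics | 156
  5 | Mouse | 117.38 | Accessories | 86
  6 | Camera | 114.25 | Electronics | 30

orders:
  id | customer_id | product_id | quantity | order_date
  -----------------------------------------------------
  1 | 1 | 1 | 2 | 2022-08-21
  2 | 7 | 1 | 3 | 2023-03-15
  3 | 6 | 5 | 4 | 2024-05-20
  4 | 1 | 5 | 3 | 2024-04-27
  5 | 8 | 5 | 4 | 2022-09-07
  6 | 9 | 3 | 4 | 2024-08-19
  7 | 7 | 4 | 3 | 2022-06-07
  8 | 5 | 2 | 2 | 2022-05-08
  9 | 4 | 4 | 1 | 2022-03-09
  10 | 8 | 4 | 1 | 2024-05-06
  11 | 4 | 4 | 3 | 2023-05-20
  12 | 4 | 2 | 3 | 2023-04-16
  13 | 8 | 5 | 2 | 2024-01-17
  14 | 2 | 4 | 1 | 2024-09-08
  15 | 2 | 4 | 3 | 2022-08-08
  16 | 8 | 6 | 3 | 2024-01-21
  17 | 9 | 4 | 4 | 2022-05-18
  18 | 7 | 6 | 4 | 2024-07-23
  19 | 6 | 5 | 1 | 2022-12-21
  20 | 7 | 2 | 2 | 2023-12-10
SELECT name, stock FROM products WHERE stock > 92

Execution result:
name | stock
Laptop | 113
Phone | 150
Router | 156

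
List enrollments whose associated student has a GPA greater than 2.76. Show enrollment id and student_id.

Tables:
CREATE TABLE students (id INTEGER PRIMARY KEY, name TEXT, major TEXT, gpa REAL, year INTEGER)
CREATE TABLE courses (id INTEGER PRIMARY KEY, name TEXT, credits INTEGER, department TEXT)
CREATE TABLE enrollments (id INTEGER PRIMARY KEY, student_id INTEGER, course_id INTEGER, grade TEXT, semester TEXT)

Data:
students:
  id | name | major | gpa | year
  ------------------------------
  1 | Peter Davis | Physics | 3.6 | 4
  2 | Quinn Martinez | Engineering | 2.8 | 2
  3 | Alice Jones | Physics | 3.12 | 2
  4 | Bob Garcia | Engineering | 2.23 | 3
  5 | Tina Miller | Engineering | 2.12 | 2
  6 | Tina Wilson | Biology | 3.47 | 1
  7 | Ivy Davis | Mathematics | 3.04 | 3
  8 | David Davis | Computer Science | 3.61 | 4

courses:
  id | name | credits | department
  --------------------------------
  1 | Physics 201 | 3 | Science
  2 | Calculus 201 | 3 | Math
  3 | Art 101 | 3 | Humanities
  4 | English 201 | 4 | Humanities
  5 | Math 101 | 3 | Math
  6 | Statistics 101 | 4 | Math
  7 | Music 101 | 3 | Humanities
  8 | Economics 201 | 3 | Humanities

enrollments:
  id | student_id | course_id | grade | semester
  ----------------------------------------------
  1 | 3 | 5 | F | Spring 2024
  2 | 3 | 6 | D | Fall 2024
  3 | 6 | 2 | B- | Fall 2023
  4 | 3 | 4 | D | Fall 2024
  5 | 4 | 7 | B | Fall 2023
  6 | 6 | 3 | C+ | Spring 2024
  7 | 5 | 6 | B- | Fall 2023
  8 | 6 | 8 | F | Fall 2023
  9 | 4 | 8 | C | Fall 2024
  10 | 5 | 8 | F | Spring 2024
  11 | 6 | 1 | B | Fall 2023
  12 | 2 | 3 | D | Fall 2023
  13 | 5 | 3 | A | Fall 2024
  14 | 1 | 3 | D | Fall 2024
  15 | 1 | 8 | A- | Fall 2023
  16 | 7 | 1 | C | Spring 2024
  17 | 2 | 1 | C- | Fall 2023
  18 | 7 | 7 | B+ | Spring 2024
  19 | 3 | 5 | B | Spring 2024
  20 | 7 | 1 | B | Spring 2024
SELECT id, student_id FROM enrollments WHERE student_id IN (SELECT id FROM students WHERE gpa > 2.76)

Execution result:
id | student_id
1 | 3
2 | 3
3 | 6
4 | 3
6 | 6
8 | 6
11 | 6
12 | 2
14 | 1
15 | 1
16 | 7
17 | 2
18 | 7
19 | 3
20 | 7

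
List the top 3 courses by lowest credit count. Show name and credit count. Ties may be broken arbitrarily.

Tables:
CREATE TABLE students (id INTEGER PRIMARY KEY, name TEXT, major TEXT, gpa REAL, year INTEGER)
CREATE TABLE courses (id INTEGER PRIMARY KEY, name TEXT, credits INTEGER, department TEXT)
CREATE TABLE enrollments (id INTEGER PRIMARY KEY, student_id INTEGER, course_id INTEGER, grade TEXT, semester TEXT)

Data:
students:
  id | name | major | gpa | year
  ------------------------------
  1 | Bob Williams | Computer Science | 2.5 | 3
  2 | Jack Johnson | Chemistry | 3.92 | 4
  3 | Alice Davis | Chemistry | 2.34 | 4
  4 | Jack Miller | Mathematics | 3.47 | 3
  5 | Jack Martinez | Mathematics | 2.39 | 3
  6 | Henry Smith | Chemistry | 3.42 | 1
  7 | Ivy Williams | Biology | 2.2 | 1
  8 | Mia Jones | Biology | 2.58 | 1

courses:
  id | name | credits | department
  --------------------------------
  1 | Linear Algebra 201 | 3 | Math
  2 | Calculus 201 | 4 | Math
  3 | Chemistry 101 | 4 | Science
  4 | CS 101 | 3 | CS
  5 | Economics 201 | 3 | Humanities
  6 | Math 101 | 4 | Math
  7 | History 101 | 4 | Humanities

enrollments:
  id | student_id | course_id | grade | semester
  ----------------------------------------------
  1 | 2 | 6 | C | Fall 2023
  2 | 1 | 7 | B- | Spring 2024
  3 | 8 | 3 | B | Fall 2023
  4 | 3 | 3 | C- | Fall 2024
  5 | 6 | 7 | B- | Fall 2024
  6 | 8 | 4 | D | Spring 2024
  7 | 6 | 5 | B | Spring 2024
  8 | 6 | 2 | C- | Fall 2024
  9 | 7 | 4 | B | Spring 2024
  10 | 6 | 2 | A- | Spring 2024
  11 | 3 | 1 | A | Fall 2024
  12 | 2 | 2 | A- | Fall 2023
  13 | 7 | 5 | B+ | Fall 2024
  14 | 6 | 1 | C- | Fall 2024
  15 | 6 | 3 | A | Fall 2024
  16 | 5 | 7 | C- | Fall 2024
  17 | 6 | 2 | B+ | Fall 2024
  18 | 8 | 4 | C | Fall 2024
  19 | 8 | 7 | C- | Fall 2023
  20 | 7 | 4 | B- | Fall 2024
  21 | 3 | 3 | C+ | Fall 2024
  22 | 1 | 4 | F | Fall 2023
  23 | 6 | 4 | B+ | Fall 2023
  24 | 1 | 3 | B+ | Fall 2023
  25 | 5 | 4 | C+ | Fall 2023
SELECT name, credits FROM courses ORDER BY credits ASC LIMIT 3

Execution result:
name | credits
Linear Algebra 201 | 3
CS 101 | 3
Economics 201 | 3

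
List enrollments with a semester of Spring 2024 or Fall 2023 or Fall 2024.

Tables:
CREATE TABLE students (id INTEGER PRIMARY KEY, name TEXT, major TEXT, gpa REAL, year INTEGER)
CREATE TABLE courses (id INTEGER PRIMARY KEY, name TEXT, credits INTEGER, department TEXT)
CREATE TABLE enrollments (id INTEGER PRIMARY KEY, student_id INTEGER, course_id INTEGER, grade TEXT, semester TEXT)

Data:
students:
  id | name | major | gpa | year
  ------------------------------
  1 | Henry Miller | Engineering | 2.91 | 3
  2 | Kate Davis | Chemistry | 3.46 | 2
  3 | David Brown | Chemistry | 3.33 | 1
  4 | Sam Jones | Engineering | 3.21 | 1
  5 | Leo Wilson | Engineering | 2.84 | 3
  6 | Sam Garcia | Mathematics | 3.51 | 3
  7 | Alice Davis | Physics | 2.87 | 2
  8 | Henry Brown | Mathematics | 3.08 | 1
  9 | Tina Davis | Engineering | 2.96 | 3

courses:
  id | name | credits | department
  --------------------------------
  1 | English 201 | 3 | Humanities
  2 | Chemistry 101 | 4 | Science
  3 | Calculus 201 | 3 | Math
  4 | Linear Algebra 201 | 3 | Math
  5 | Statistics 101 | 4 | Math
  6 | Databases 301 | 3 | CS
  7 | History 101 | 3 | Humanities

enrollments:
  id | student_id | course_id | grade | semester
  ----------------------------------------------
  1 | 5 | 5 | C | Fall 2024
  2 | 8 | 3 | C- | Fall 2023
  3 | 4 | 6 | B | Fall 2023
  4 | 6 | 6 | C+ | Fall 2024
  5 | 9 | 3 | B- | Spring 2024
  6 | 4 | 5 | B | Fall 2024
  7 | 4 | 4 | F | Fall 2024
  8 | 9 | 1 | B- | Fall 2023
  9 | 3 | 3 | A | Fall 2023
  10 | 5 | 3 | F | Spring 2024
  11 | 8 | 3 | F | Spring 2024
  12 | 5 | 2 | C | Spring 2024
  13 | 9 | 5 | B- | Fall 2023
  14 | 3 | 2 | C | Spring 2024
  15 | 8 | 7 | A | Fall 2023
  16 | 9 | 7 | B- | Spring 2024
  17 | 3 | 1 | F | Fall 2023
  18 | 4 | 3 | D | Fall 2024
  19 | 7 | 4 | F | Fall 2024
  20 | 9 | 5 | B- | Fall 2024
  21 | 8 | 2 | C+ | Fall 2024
SELECT id, semester FROM enrollments WHERE semester IN ('Spring 2024', 'Fall 2023', 'Fall 2024')

Execution result:
id | semester
1 | Fall 2024
2 | Fall 2023
3 | Fall 2023
4 | Fall 2024
5 | Spring 2024
6 | Fall 2024
7 | Fall 2024
8 | Fall 2023
9 | Fall 2023
10 | Spring 2024
11 | Spring 2024
12 | Spring 2024
13 | Fall 2023
14 | Spring 2024
15 | Fall 2023
16 | Spring 2024
17 | Fall 2023
18 | Fall 2024
19 | Fall 2024
20 | Fall 2024
21 | Fall 2024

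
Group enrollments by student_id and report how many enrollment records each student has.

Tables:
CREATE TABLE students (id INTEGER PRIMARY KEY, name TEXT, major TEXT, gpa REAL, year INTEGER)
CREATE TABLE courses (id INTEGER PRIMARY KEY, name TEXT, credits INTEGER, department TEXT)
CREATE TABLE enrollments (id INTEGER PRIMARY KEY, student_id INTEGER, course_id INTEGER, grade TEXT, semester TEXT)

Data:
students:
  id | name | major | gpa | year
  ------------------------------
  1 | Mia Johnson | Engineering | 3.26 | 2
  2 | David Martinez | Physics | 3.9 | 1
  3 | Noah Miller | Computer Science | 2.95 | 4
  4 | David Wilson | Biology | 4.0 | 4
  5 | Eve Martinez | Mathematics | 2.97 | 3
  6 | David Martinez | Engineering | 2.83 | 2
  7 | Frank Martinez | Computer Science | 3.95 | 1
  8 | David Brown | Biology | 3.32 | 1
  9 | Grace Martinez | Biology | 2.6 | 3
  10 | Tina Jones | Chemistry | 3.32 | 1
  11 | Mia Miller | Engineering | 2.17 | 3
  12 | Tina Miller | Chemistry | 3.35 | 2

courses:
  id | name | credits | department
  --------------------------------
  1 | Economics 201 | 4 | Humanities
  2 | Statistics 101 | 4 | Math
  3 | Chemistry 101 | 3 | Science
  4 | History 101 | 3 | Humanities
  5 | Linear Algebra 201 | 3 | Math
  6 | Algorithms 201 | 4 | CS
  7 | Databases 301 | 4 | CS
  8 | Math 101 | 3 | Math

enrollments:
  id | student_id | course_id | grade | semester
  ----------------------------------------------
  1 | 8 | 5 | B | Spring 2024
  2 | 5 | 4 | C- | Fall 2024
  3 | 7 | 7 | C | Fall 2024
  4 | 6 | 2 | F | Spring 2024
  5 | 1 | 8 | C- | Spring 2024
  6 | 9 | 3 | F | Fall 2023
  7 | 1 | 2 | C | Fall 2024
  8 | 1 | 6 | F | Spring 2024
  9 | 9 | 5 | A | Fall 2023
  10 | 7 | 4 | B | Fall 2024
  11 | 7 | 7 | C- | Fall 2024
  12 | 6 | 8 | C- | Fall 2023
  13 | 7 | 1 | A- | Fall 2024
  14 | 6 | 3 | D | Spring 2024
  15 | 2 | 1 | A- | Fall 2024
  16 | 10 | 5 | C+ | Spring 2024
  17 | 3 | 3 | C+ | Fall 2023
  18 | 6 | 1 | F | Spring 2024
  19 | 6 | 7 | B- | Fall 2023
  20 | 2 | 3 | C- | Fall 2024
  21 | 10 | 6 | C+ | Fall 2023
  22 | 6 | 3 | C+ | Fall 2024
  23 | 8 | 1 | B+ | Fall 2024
SELECT student_id, COUNT(*) AS enrollment_count FROM enrollments GROUP BY student_id

Execution result:
student_id | enrollment_count
1 | 3
2 | 2
3 | 1
5 | 1
6 | 6
7 | 4
8 | 2
9 | 2
10 | 2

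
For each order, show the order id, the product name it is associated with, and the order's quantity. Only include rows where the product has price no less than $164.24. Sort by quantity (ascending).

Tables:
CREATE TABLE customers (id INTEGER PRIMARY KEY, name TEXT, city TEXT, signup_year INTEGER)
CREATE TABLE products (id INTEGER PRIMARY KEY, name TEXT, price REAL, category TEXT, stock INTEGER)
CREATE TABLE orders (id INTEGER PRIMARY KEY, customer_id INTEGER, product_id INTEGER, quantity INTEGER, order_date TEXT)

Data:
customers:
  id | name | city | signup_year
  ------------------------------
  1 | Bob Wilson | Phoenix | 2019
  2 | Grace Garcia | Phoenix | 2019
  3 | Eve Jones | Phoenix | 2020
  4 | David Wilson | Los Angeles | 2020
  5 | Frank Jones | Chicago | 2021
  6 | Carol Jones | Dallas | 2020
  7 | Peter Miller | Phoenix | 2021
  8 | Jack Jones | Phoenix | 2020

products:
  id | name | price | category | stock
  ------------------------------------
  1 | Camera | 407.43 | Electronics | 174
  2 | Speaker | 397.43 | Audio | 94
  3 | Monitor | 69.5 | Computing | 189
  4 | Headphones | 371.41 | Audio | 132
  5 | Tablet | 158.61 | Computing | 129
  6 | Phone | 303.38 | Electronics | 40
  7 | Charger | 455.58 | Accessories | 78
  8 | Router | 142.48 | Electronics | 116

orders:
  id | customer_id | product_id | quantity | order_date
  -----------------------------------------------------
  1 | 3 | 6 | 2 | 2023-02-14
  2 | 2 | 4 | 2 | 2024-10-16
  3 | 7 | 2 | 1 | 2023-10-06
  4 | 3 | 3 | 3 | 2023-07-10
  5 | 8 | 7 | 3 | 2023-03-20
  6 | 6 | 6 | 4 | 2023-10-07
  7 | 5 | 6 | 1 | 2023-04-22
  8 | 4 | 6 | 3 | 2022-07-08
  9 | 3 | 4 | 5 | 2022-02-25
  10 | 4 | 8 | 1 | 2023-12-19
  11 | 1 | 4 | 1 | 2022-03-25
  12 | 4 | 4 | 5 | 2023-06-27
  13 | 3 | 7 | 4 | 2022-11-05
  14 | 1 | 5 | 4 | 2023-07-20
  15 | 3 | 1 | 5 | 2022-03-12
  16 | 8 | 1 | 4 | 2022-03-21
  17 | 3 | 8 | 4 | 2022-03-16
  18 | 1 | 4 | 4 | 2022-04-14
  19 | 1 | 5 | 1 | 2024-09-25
SELECT c.id, p.name AS product, c.quantity FROM orders c JOIN products p ON c.product_id = p.id WHERE p.price >= 164.24 ORDER BY c.quantity ASC

Execution result:
id | product | quantity
3 | Speaker | 1
7 | Phone | 1
11 | Headphones | 1
1 | Phone | 2
2 | Headphones | 2
5 | Charger | 3
8 | Phone | 3
6 | Phone | 4
13 | Charger | 4
16 | Camera | 4
18 | Headphones | 4
9 | Headphones | 5
12 | Headphones | 5
15 | Camera | 5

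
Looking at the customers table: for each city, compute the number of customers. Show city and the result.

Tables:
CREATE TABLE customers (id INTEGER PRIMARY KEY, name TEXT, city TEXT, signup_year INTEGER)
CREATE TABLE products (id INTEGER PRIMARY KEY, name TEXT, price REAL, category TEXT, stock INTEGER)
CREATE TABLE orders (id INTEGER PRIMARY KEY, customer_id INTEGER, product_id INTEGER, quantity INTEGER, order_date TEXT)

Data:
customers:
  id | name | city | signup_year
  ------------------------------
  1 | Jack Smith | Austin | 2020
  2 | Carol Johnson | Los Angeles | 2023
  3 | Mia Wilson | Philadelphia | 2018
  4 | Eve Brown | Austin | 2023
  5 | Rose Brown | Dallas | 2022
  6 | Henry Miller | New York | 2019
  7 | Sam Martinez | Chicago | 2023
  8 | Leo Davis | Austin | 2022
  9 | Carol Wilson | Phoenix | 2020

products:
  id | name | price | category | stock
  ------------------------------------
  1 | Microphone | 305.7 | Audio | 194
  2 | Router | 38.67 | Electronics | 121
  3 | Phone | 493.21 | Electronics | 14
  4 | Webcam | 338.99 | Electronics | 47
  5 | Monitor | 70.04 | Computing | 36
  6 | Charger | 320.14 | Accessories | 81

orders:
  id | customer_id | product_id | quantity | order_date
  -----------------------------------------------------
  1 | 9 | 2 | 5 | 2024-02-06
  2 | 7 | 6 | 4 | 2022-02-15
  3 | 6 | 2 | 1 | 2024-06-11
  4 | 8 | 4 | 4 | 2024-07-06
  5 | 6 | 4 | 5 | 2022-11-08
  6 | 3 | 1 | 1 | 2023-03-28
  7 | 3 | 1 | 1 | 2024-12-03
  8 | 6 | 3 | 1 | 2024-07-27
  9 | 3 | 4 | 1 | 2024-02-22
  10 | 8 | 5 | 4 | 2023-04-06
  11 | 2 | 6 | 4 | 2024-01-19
SELECT city, COUNT(*) AS n FROM customers GROUP BY city

Execution result:
city | n
Austin | 3
Chicago | 1
Dallas | 1
Los Angeles | 1
New York | 1
Philadelphia | 1
Phoenix | 1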